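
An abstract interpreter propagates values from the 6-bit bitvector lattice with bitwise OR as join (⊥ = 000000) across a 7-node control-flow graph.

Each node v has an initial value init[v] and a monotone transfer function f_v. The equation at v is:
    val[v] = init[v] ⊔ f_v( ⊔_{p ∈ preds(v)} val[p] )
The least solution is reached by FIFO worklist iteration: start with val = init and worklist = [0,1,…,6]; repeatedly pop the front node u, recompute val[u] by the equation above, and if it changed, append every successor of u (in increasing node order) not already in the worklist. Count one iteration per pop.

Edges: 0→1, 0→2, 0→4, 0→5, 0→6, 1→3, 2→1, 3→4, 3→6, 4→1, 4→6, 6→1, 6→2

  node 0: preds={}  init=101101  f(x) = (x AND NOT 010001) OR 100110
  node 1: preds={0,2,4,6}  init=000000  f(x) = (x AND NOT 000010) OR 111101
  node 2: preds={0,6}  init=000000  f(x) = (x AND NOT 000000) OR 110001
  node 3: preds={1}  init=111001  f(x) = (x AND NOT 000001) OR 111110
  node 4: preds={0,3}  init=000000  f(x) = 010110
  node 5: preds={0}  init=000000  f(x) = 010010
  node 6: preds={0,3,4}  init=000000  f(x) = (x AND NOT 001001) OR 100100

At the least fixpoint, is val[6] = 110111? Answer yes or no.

Iteration log — 9 steps:
  step 1. node 0  ⊔preds=000000  new=101111  old=101101  +wl: 
  step 2. node 1  ⊔preds=101111  new=111101  old=000000  +wl: 
  step 3. node 2  ⊔preds=101111  new=111111  old=000000  +wl: 1
  step 4. node 3  ⊔preds=111101  new=111111  old=111001  +wl: 
  step 5. node 4  ⊔preds=111111  new=010110  old=000000  +wl: 
  step 6. node 5  ⊔preds=101111  new=010010  old=000000  +wl: 
  step 7. node 6  ⊔preds=111111  new=110110  old=000000  +wl: 2
  step 8. node 1  ⊔preds=111111  new=111101  stable
  step 9. node 2  ⊔preds=111111  new=111111  stable

Least fixpoint reached:
  node 0: 101111
  node 1: 111101
  node 2: 111111
  node 3: 111111
  node 4: 010110
  node 5: 010010
  node 6: 110110

no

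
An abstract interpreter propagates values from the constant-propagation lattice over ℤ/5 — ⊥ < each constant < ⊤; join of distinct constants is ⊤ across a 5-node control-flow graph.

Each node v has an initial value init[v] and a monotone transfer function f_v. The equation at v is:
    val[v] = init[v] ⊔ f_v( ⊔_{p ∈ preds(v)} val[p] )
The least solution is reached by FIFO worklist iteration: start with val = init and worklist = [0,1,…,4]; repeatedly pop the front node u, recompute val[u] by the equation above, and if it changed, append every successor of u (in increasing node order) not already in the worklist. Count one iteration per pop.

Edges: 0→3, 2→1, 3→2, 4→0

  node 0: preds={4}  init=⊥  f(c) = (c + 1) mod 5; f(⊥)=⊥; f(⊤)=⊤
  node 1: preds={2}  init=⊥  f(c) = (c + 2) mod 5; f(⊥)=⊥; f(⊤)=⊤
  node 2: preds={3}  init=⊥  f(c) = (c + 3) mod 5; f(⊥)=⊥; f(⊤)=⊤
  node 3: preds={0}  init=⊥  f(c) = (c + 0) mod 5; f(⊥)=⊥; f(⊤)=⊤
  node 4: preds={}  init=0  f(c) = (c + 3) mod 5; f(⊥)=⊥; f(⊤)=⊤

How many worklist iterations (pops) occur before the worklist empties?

7

Iteration log — 7 steps:
  step 1. node 0  ⊔preds=0  new=1  old=⊥  +wl: 
  step 2. node 1  ⊔preds=⊥  new=⊥  stable
  step 3. node 2  ⊔preds=⊥  new=⊥  stable
  step 4. node 3  ⊔preds=1  new=1  old=⊥  +wl: 2
  step 5. node 4  ⊔preds=⊥  new=0  stable
  step 6. node 2  ⊔preds=1  new=4  old=⊥  +wl: 1
  step 7. node 1  ⊔preds=4  new=1  old=⊥  +wl: 

Least fixpoint reached:
  node 0: 1
  node 1: 1
  node 2: 4
  node 3: 1
  node 4: 0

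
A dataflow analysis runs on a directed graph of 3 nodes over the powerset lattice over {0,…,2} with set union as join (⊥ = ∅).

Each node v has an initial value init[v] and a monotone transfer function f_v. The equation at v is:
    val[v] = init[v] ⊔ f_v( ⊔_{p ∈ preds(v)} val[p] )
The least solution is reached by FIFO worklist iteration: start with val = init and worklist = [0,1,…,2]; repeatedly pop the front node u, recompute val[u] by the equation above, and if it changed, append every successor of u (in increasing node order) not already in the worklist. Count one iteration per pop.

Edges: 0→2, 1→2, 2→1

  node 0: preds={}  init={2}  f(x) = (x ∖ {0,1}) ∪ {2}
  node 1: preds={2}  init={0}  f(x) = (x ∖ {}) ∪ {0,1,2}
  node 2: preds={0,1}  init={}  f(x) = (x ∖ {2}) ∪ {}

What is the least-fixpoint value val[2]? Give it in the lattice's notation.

{0,1}

Worklist (4 pops):
  #1 pop 0: in={} → {2} (no change)
  #2 pop 1: in={} → {0,1,2} (was {0}); enqueue []
  #3 pop 2: in={0,1,2} → {0,1} (was {}); enqueue [1]
  #4 pop 1: in={0,1} → {0,1,2} (no change)

Fixpoint:
  val[0] = {2}
  val[1] = {0,1,2}
  val[2] = {0,1}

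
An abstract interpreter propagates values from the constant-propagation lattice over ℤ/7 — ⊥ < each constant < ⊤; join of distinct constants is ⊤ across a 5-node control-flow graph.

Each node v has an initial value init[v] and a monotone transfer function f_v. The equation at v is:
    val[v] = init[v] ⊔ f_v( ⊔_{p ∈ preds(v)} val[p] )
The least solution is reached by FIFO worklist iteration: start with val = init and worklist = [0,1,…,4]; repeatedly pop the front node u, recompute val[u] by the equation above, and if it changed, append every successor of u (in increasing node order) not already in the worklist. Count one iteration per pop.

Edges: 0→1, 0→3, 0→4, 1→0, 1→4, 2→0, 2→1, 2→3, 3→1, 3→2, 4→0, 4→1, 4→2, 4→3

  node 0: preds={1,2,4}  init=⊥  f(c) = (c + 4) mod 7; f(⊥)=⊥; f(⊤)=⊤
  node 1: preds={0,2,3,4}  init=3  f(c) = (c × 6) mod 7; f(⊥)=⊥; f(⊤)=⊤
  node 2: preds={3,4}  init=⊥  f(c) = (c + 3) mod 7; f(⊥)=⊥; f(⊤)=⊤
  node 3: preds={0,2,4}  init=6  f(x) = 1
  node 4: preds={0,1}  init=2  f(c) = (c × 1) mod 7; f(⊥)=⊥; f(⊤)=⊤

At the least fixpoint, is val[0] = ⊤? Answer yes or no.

Iteration log — 9 steps:
  step 1. node 0  ⊔preds=⊤  new=⊤  old=⊥  +wl: 
  step 2. node 1  ⊔preds=⊤  new=⊤  old=3  +wl: 0
  step 3. node 2  ⊔preds=⊤  new=⊤  old=⊥  +wl: 1
  step 4. node 3  ⊔preds=⊤  new=⊤  old=6  +wl: 2
  step 5. node 4  ⊔preds=⊤  new=⊤  old=2  +wl: 3
  step 6. node 0  ⊔preds=⊤  new=⊤  stable
  step 7. node 1  ⊔preds=⊤  new=⊤  stable
  step 8. node 2  ⊔preds=⊤  new=⊤  stable
  step 9. node 3  ⊔preds=⊤  new=⊤  stable

Least fixpoint reached:
  node 0: ⊤
  node 1: ⊤
  node 2: ⊤
  node 3: ⊤
  node 4: ⊤

yes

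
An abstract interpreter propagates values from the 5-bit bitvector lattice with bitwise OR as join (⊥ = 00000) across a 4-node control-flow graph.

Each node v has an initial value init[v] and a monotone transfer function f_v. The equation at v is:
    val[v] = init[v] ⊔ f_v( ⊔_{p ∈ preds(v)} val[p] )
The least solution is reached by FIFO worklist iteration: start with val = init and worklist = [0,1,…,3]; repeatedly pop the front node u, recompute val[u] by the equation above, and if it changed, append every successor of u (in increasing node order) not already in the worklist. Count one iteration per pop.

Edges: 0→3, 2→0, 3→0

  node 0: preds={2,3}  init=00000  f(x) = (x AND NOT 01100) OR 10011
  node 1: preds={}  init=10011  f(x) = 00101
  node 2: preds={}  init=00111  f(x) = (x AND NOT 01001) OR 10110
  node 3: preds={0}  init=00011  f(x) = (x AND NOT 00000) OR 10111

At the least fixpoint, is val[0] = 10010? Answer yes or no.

Worklist (5 pops):
  #1 pop 0: in=00111 → 10011 (was 00000); enqueue []
  #2 pop 1: in=00000 → 10111 (was 10011); enqueue []
  #3 pop 2: in=00000 → 10111 (was 00111); enqueue [0]
  #4 pop 3: in=10011 → 10111 (was 00011); enqueue []
  #5 pop 0: in=10111 → 10011 (no change)

Fixpoint:
  val[0] = 10011
  val[1] = 10111
  val[2] = 10111
  val[3] = 10111

no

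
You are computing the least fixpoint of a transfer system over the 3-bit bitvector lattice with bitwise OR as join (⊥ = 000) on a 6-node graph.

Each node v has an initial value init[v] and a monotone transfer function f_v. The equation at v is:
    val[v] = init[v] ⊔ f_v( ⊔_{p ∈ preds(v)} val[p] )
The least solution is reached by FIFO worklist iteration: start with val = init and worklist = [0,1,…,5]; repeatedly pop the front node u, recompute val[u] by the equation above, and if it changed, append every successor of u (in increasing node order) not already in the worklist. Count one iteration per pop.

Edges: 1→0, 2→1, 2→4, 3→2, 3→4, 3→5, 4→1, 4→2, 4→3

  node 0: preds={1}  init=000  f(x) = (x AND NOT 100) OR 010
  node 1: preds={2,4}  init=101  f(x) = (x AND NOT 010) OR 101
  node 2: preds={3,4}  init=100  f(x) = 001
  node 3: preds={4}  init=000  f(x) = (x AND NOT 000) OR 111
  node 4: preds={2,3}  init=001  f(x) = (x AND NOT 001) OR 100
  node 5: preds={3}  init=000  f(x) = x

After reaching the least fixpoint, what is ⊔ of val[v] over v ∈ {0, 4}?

111

Worklist (9 pops):
  #1 pop 0: in=101 → 011 (was 000); enqueue []
  #2 pop 1: in=101 → 101 (no change)
  #3 pop 2: in=001 → 101 (was 100); enqueue [1]
  #4 pop 3: in=001 → 111 (was 000); enqueue [2]
  #5 pop 4: in=111 → 111 (was 001); enqueue [3]
  #6 pop 5: in=111 → 111 (was 000); enqueue []
  #7 pop 1: in=111 → 101 (no change)
  #8 pop 2: in=111 → 101 (no change)
  #9 pop 3: in=111 → 111 (no change)

Fixpoint:
  val[0] = 011
  val[1] = 101
  val[2] = 101
  val[3] = 111
  val[4] = 111
  val[5] = 111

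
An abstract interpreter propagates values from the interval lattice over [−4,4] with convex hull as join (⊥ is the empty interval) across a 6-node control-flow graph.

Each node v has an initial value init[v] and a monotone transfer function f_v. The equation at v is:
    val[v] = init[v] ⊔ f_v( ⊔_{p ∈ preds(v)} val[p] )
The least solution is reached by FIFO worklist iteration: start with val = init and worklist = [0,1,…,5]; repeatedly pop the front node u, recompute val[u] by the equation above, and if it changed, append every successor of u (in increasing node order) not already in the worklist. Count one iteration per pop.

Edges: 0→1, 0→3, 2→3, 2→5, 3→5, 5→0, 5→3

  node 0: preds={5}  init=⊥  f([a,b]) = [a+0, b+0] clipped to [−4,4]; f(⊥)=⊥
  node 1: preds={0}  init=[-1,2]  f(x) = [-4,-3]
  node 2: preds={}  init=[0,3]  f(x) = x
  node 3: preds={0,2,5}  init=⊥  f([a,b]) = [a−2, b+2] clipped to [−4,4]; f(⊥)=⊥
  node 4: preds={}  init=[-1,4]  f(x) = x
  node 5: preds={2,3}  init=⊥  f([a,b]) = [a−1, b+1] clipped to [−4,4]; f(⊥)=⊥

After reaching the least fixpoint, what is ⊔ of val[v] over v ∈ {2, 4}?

[-1,4]

Worklist (13 pops):
  #1 pop 0: in=⊥ → ⊥ (no change)
  #2 pop 1: in=⊥ → [-4,2] (was [-1,2]); enqueue []
  #3 pop 2: in=⊥ → [0,3] (no change)
  #4 pop 3: in=[0,3] → [-2,4] (was ⊥); enqueue []
  #5 pop 4: in=⊥ → [-1,4] (no change)
  #6 pop 5: in=[-2,4] → [-3,4] (was ⊥); enqueue [0,3]
  #7 pop 0: in=[-3,4] → [-3,4] (was ⊥); enqueue [1]
  #8 pop 3: in=[-3,4] → [-4,4] (was [-2,4]); enqueue [5]
  #9 pop 1: in=[-3,4] → [-4,2] (no change)
  #10 pop 5: in=[-4,4] → [-4,4] (was [-3,4]); enqueue [0,3]
  #11 pop 0: in=[-4,4] → [-4,4] (was [-3,4]); enqueue [1]
  #12 pop 3: in=[-4,4] → [-4,4] (no change)
  #13 pop 1: in=[-4,4] → [-4,2] (no change)

Fixpoint:
  val[0] = [-4,4]
  val[1] = [-4,2]
  val[2] = [0,3]
  val[3] = [-4,4]
  val[4] = [-1,4]
  val[5] = [-4,4]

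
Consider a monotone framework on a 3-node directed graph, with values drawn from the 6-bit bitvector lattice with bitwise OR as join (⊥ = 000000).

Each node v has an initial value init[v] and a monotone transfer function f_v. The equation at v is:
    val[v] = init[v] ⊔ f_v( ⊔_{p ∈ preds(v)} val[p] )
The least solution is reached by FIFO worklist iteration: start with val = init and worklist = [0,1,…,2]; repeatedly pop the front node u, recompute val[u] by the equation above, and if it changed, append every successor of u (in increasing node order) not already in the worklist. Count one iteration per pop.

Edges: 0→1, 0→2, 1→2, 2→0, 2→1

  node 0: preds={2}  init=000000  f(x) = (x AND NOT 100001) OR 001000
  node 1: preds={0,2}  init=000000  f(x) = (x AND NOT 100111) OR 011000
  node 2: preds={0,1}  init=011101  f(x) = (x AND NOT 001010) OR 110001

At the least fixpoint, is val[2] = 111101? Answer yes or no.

yes

Iteration log — 5 steps:
  step 1. node 0  ⊔preds=011101  new=011100  old=000000  +wl: 
  step 2. node 1  ⊔preds=011101  new=011000  old=000000  +wl: 
  step 3. node 2  ⊔preds=011100  new=111101  old=011101  +wl: 0,1
  step 4. node 0  ⊔preds=111101  new=011100  stable
  step 5. node 1  ⊔preds=111101  new=011000  stable

Least fixpoint reached:
  node 0: 011100
  node 1: 011000
  node 2: 111101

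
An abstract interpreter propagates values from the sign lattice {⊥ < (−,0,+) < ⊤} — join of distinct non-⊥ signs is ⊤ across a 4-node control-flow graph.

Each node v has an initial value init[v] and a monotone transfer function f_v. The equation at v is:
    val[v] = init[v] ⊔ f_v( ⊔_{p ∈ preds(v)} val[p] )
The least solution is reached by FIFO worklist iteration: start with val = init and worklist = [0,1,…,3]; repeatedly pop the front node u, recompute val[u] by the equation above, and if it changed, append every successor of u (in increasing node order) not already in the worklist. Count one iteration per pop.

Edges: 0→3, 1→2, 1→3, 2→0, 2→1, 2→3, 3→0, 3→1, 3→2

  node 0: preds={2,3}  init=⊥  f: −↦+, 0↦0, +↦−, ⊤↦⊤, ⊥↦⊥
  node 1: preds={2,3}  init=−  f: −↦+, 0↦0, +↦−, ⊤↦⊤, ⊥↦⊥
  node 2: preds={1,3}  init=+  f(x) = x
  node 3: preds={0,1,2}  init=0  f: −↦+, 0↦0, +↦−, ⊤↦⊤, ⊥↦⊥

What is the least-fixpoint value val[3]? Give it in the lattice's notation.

Iteration log — 7 steps:
  step 1. node 0  ⊔preds=⊤  new=⊤  old=⊥  +wl: 
  step 2. node 1  ⊔preds=⊤  new=⊤  old=−  +wl: 
  step 3. node 2  ⊔preds=⊤  new=⊤  old=+  +wl: 0,1
  step 4. node 3  ⊔preds=⊤  new=⊤  old=0  +wl: 2
  step 5. node 0  ⊔preds=⊤  new=⊤  stable
  step 6. node 1  ⊔preds=⊤  new=⊤  stable
  step 7. node 2  ⊔preds=⊤  new=⊤  stable

Least fixpoint reached:
  node 0: ⊤
  node 1: ⊤
  node 2: ⊤
  node 3: ⊤

⊤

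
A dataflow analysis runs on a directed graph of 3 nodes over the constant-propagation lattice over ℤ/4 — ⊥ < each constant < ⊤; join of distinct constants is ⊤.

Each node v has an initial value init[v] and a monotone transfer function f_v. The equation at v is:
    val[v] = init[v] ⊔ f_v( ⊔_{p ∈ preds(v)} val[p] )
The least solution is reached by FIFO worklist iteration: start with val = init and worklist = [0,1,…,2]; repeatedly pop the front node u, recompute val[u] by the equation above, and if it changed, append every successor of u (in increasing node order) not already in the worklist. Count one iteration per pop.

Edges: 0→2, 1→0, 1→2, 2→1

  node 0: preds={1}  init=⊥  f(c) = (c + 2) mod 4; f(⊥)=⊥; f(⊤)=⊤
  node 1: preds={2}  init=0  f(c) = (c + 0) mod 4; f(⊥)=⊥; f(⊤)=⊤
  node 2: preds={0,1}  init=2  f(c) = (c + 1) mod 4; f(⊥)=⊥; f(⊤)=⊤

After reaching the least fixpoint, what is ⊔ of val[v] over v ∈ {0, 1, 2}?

⊤

Iteration log — 6 steps:
  step 1. node 0  ⊔preds=0  new=2  old=⊥  +wl: 
  step 2. node 1  ⊔preds=2  new=⊤  old=0  +wl: 0
  step 3. node 2  ⊔preds=⊤  new=⊤  old=2  +wl: 1
  step 4. node 0  ⊔preds=⊤  new=⊤  old=2  +wl: 2
  step 5. node 1  ⊔preds=⊤  new=⊤  stable
  step 6. node 2  ⊔preds=⊤  new=⊤  stable

Least fixpoint reached:
  node 0: ⊤
  node 1: ⊤
  node 2: ⊤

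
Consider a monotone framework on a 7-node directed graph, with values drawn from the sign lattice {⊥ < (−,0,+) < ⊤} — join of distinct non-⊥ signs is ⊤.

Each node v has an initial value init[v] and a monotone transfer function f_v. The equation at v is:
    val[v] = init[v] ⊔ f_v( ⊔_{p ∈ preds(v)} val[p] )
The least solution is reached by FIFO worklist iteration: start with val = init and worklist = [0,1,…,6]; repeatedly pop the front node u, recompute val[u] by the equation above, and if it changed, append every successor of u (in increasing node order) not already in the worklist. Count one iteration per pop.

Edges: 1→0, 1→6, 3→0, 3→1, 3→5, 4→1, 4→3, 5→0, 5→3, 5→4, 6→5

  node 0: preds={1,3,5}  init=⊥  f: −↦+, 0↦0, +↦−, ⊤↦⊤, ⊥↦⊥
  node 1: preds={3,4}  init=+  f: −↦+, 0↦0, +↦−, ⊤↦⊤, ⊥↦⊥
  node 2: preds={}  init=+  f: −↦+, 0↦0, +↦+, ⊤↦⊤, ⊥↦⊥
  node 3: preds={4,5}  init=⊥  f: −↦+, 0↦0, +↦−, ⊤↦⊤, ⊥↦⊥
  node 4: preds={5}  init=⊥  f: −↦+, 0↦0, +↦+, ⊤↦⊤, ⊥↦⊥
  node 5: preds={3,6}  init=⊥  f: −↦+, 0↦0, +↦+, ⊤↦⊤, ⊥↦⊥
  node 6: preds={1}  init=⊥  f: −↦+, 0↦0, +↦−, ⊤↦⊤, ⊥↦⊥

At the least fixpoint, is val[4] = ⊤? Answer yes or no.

yes

Trace (25 dequeues):
  [1] u=0 | in + | out − | prev ⊥ | push {}
  [2] u=1 | in ⊥ | out + | ==
  [3] u=2 | in ⊥ | out + | ==
  [4] u=3 | in ⊥ | out ⊥ | ==
  [5] u=4 | in ⊥ | out ⊥ | ==
  [6] u=5 | in ⊥ | out ⊥ | ==
  [7] u=6 | in + | out − | prev ⊥ | push {5}
  [8] u=5 | in − | out + | prev ⊥ | push {0,3,4}
  [9] u=0 | in + | out − | ==
  [10] u=3 | in + | out − | prev ⊥ | push {0,1,5}
  [11] u=4 | in + | out + | prev ⊥ | push {3}
  [12] u=0 | in ⊤ | out ⊤ | prev − | push {}
  [13] u=1 | in ⊤ | out ⊤ | prev + | push {0,6}
  [14] u=5 | in − | out + | ==
  [15] u=3 | in + | out − | ==
  [16] u=0 | in ⊤ | out ⊤ | ==
  [17] u=6 | in ⊤ | out ⊤ | prev − | push {5}
  [18] u=5 | in ⊤ | out ⊤ | prev + | push {0,3,4}
  [19] u=0 | in ⊤ | out ⊤ | ==
  [20] u=3 | in ⊤ | out ⊤ | prev − | push {0,1,5}
  [21] u=4 | in ⊤ | out ⊤ | prev + | push {3}
  [22] u=0 | in ⊤ | out ⊤ | ==
  [23] u=1 | in ⊤ | out ⊤ | ==
  [24] u=5 | in ⊤ | out ⊤ | ==
  [25] u=3 | in ⊤ | out ⊤ | ==

Converged values:
  [0] ⊤
  [1] ⊤
  [2] +
  [3] ⊤
  [4] ⊤
  [5] ⊤
  [6] ⊤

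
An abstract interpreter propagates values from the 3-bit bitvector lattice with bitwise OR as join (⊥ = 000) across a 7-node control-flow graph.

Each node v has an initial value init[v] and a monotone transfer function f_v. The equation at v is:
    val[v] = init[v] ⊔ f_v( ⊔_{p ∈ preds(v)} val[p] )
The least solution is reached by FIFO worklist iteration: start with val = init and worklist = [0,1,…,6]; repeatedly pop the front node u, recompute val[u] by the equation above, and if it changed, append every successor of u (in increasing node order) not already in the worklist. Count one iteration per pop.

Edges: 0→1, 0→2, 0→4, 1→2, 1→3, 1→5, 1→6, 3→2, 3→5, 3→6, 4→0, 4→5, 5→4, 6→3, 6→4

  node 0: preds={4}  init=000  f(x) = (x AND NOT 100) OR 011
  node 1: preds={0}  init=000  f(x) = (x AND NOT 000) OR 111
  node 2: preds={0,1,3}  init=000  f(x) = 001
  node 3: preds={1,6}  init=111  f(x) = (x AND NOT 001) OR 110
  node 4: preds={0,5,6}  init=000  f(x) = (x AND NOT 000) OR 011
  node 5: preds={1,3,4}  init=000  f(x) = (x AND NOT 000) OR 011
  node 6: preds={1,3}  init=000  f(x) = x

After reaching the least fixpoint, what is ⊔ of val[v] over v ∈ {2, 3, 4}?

Worklist (12 pops):
  #1 pop 0: in=000 → 011 (was 000); enqueue []
  #2 pop 1: in=011 → 111 (was 000); enqueue []
  #3 pop 2: in=111 → 001 (was 000); enqueue []
  #4 pop 3: in=111 → 111 (no change)
  #5 pop 4: in=011 → 011 (was 000); enqueue [0]
  #6 pop 5: in=111 → 111 (was 000); enqueue [4]
  #7 pop 6: in=111 → 111 (was 000); enqueue [3]
  #8 pop 0: in=011 → 011 (no change)
  #9 pop 4: in=111 → 111 (was 011); enqueue [0,5]
  #10 pop 3: in=111 → 111 (no change)
  #11 pop 0: in=111 → 011 (no change)
  #12 pop 5: in=111 → 111 (no change)

Fixpoint:
  val[0] = 011
  val[1] = 111
  val[2] = 001
  val[3] = 111
  val[4] = 111
  val[5] = 111
  val[6] = 111

111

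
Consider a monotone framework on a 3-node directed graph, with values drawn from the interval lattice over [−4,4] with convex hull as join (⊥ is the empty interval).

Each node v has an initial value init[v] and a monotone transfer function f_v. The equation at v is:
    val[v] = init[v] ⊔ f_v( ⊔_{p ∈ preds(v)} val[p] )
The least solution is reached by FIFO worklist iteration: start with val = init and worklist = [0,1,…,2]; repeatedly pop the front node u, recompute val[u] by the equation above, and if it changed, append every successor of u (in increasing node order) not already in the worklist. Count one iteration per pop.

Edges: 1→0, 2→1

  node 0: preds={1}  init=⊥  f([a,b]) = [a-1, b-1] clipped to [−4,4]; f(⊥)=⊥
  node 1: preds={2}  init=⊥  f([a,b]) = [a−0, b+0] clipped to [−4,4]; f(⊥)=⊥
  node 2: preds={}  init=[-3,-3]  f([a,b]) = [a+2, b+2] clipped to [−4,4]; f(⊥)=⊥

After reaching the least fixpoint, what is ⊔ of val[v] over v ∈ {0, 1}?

Iteration log — 4 steps:
  step 1. node 0  ⊔preds=⊥  new=⊥  stable
  step 2. node 1  ⊔preds=[-3,-3]  new=[-3,-3]  old=⊥  +wl: 0
  step 3. node 2  ⊔preds=⊥  new=[-3,-3]  stable
  step 4. node 0  ⊔preds=[-3,-3]  new=[-4,-4]  old=⊥  +wl: 

Least fixpoint reached:
  node 0: [-4,-4]
  node 1: [-3,-3]
  node 2: [-3,-3]

[-4,-3]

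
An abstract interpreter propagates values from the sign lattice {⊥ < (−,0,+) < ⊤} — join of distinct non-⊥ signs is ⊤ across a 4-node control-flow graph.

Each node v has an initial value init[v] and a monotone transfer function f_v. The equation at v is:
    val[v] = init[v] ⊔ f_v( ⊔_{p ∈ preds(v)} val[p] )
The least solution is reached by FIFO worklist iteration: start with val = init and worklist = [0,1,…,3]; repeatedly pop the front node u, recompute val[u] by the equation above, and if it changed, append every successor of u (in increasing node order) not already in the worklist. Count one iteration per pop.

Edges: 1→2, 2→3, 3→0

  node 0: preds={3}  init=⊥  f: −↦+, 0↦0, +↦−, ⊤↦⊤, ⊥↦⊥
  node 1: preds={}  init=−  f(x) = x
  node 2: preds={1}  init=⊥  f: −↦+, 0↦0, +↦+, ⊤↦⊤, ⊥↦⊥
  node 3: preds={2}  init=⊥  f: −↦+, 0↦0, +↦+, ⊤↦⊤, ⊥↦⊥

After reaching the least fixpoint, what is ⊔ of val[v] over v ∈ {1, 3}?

Trace (5 dequeues):
  [1] u=0 | in ⊥ | out ⊥ | ==
  [2] u=1 | in ⊥ | out − | ==
  [3] u=2 | in − | out + | prev ⊥ | push {}
  [4] u=3 | in + | out + | prev ⊥ | push {0}
  [5] u=0 | in + | out − | prev ⊥ | push {}

Converged values:
  [0] −
  [1] −
  [2] +
  [3] +

⊤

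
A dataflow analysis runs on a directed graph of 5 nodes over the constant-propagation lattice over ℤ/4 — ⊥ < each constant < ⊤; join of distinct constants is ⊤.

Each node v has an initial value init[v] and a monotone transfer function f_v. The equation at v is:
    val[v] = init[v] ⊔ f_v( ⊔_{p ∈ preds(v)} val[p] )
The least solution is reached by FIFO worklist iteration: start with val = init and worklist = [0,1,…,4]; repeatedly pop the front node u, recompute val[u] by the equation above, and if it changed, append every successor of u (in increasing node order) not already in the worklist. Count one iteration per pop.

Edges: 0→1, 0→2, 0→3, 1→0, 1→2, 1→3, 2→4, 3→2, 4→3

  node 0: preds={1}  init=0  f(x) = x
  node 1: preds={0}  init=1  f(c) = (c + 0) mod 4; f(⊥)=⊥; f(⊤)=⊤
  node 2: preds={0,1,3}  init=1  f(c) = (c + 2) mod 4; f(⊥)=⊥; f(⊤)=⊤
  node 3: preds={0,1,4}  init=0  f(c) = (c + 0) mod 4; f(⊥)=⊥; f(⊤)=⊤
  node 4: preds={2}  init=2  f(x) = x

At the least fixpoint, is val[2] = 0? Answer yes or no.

Trace (8 dequeues):
  [1] u=0 | in 1 | out ⊤ | prev 0 | push {}
  [2] u=1 | in ⊤ | out ⊤ | prev 1 | push {0}
  [3] u=2 | in ⊤ | out ⊤ | prev 1 | push {}
  [4] u=3 | in ⊤ | out ⊤ | prev 0 | push {2}
  [5] u=4 | in ⊤ | out ⊤ | prev 2 | push {3}
  [6] u=0 | in ⊤ | out ⊤ | ==
  [7] u=2 | in ⊤ | out ⊤ | ==
  [8] u=3 | in ⊤ | out ⊤ | ==

Converged values:
  [0] ⊤
  [1] ⊤
  [2] ⊤
  [3] ⊤
  [4] ⊤

no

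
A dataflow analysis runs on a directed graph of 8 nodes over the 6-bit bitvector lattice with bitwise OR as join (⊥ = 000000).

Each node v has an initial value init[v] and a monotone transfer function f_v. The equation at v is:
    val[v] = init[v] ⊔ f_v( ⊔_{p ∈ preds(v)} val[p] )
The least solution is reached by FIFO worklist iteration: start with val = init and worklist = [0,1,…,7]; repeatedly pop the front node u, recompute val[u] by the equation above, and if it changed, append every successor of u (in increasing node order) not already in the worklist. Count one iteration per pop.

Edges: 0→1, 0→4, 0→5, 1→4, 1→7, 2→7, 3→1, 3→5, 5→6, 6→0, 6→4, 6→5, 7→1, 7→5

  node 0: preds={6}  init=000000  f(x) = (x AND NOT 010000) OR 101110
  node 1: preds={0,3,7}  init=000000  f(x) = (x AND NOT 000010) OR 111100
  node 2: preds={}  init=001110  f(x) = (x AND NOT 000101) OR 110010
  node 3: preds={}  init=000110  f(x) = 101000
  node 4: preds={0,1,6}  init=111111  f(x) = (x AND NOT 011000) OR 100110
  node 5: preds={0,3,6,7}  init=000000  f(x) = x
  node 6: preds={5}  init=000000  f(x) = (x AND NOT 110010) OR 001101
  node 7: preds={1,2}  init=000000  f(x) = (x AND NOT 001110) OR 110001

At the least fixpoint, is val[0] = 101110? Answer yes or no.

no

Trace (15 dequeues):
  [1] u=0 | in 000000 | out 101110 | prev 000000 | push {}
  [2] u=1 | in 101110 | out 111100 | prev 000000 | push {}
  [3] u=2 | in 000000 | out 111110 | prev 001110 | push {}
  [4] u=3 | in 000000 | out 101110 | prev 000110 | push {1}
  [5] u=4 | in 111110 | out 111111 | ==
  [6] u=5 | in 101110 | out 101110 | prev 000000 | push {}
  [7] u=6 | in 101110 | out 001101 | prev 000000 | push {0,4,5}
  [8] u=7 | in 111110 | out 110001 | prev 000000 | push {}
  [9] u=1 | in 111111 | out 111101 | prev 111100 | push {7}
  [10] u=0 | in 001101 | out 101111 | prev 101110 | push {1}
  [11] u=4 | in 111111 | out 111111 | ==
  [12] u=5 | in 111111 | out 111111 | prev 101110 | push {6}
  [13] u=7 | in 111111 | out 110001 | ==
  [14] u=1 | in 111111 | out 111101 | ==
  [15] u=6 | in 111111 | out 001101 | ==

Converged values:
  [0] 101111
  [1] 111101
  [2] 111110
  [3] 101110
  [4] 111111
  [5] 111111
  [6] 001101
  [7] 110001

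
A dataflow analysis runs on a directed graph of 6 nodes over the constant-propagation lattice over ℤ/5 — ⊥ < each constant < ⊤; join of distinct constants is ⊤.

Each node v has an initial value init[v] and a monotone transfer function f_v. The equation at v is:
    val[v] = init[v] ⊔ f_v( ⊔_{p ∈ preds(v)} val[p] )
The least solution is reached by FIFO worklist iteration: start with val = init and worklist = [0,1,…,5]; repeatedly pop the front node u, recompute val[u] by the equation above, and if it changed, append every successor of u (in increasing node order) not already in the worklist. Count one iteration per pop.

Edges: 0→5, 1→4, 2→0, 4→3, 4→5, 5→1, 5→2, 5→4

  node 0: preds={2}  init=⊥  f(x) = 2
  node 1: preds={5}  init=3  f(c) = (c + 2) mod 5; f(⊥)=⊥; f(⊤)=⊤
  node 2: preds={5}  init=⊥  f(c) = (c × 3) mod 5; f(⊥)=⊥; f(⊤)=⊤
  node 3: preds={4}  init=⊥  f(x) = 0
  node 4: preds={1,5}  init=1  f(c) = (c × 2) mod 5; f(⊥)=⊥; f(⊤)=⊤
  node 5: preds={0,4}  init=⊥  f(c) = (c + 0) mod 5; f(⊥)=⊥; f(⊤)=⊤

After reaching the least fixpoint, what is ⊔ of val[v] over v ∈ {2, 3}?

Trace (12 dequeues):
  [1] u=0 | in ⊥ | out 2 | prev ⊥ | push {}
  [2] u=1 | in ⊥ | out 3 | ==
  [3] u=2 | in ⊥ | out ⊥ | ==
  [4] u=3 | in 1 | out 0 | prev ⊥ | push {}
  [5] u=4 | in 3 | out 1 | ==
  [6] u=5 | in ⊤ | out ⊤ | prev ⊥ | push {1,2,4}
  [7] u=1 | in ⊤ | out ⊤ | prev 3 | push {}
  [8] u=2 | in ⊤ | out ⊤ | prev ⊥ | push {0}
  [9] u=4 | in ⊤ | out ⊤ | prev 1 | push {3,5}
  [10] u=0 | in ⊤ | out 2 | ==
  [11] u=3 | in ⊤ | out 0 | ==
  [12] u=5 | in ⊤ | out ⊤ | ==

Converged values:
  [0] 2
  [1] ⊤
  [2] ⊤
  [3] 0
  [4] ⊤
  [5] ⊤

⊤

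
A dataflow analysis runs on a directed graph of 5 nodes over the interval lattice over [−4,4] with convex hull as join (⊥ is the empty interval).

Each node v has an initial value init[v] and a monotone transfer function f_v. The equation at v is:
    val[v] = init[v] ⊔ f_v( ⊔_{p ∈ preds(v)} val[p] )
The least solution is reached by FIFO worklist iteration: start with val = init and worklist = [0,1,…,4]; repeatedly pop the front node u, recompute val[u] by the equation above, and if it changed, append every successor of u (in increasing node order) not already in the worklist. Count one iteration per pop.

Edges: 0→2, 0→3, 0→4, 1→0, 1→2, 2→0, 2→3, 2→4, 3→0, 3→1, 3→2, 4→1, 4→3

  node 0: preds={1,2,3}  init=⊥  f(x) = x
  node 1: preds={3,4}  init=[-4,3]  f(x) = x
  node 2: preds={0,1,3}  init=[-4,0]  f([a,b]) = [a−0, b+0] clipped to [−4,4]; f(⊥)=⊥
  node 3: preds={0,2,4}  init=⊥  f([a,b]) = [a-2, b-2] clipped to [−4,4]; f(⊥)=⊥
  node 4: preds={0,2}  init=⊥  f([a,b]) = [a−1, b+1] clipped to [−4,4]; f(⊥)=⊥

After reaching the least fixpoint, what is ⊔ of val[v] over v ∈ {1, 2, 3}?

[-4,4]

Iteration log — 14 steps:
  step 1. node 0  ⊔preds=[-4,3]  new=[-4,3]  old=⊥  +wl: 
  step 2. node 1  ⊔preds=⊥  new=[-4,3]  stable
  step 3. node 2  ⊔preds=[-4,3]  new=[-4,3]  old=[-4,0]  +wl: 0
  step 4. node 3  ⊔preds=[-4,3]  new=[-4,1]  old=⊥  +wl: 1,2
  step 5. node 4  ⊔preds=[-4,3]  new=[-4,4]  old=⊥  +wl: 3
  step 6. node 0  ⊔preds=[-4,3]  new=[-4,3]  stable
  step 7. node 1  ⊔preds=[-4,4]  new=[-4,4]  old=[-4,3]  +wl: 0
  step 8. node 2  ⊔preds=[-4,4]  new=[-4,4]  old=[-4,3]  +wl: 4
  step 9. node 3  ⊔preds=[-4,4]  new=[-4,2]  old=[-4,1]  +wl: 1,2
  step 10. node 0  ⊔preds=[-4,4]  new=[-4,4]  old=[-4,3]  +wl: 3
  step 11. node 4  ⊔preds=[-4,4]  new=[-4,4]  stable
  step 12. node 1  ⊔preds=[-4,4]  new=[-4,4]  stable
  step 13. node 2  ⊔preds=[-4,4]  new=[-4,4]  stable
  step 14. node 3  ⊔preds=[-4,4]  new=[-4,2]  stable

Least fixpoint reached:
  node 0: [-4,4]
  node 1: [-4,4]
  node 2: [-4,4]
  node 3: [-4,2]
  node 4: [-4,4]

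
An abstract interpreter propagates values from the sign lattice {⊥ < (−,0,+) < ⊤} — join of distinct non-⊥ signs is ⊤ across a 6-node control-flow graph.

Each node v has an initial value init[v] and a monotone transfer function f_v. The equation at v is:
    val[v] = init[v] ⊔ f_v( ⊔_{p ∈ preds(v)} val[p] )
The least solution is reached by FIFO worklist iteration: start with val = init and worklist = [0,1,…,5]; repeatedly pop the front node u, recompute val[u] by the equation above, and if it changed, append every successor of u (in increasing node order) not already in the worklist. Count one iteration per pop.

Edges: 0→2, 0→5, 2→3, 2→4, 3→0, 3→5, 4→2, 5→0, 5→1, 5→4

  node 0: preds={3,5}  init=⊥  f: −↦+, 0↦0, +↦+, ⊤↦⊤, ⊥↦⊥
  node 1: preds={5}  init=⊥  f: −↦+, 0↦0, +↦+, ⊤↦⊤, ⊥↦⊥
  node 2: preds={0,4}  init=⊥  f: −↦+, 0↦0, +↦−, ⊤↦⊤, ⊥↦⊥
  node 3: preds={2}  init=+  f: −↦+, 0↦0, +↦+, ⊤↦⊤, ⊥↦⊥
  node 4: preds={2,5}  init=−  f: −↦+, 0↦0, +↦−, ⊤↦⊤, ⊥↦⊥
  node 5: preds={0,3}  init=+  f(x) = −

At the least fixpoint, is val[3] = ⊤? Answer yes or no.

yes

Worklist (11 pops):
  #1 pop 0: in=+ → + (was ⊥); enqueue []
  #2 pop 1: in=+ → + (was ⊥); enqueue []
  #3 pop 2: in=⊤ → ⊤ (was ⊥); enqueue []
  #4 pop 3: in=⊤ → ⊤ (was +); enqueue [0]
  #5 pop 4: in=⊤ → ⊤ (was −); enqueue [2]
  #6 pop 5: in=⊤ → ⊤ (was +); enqueue [1,4]
  #7 pop 0: in=⊤ → ⊤ (was +); enqueue [5]
  #8 pop 2: in=⊤ → ⊤ (no change)
  #9 pop 1: in=⊤ → ⊤ (was +); enqueue []
  #10 pop 4: in=⊤ → ⊤ (no change)
  #11 pop 5: in=⊤ → ⊤ (no change)

Fixpoint:
  val[0] = ⊤
  val[1] = ⊤
  val[2] = ⊤
  val[3] = ⊤
  val[4] = ⊤
  val[5] = ⊤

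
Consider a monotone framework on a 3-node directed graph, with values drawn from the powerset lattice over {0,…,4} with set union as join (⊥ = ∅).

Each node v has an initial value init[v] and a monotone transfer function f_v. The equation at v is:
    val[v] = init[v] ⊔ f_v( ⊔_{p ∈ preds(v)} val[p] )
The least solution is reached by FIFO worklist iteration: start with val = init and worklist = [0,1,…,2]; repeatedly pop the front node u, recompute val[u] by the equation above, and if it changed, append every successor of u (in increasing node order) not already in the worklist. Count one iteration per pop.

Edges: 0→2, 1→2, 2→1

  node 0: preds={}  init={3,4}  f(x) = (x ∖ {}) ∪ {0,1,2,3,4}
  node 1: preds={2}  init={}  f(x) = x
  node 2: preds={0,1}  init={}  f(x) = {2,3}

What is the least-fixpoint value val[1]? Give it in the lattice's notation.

{2,3}

Worklist (5 pops):
  #1 pop 0: in={} → {0,1,2,3,4} (was {3,4}); enqueue []
  #2 pop 1: in={} → {} (no change)
  #3 pop 2: in={0,1,2,3,4} → {2,3} (was {}); enqueue [1]
  #4 pop 1: in={2,3} → {2,3} (was {}); enqueue [2]
  #5 pop 2: in={0,1,2,3,4} → {2,3} (no change)

Fixpoint:
  val[0] = {0,1,2,3,4}
  val[1] = {2,3}
  val[2] = {2,3}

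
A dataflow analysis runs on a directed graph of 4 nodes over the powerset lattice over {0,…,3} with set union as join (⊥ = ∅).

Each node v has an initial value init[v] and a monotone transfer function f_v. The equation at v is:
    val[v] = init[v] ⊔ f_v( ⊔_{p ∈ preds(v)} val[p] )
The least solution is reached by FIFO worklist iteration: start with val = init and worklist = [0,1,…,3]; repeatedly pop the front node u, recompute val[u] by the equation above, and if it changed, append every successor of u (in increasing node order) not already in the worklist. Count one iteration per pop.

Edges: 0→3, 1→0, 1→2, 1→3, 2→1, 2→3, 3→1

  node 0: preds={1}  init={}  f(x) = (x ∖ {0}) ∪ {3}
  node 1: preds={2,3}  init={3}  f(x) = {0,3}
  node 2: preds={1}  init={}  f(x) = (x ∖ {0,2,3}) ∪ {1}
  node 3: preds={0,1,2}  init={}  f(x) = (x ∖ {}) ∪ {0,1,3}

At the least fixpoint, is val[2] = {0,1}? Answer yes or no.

Worklist (6 pops):
  #1 pop 0: in={3} → {3} (was {}); enqueue []
  #2 pop 1: in={} → {0,3} (was {3}); enqueue [0]
  #3 pop 2: in={0,3} → {1} (was {}); enqueue [1]
  #4 pop 3: in={0,1,3} → {0,1,3} (was {}); enqueue []
  #5 pop 0: in={0,3} → {3} (no change)
  #6 pop 1: in={0,1,3} → {0,3} (no change)

Fixpoint:
  val[0] = {3}
  val[1] = {0,3}
  val[2] = {1}
  val[3] = {0,1,3}

no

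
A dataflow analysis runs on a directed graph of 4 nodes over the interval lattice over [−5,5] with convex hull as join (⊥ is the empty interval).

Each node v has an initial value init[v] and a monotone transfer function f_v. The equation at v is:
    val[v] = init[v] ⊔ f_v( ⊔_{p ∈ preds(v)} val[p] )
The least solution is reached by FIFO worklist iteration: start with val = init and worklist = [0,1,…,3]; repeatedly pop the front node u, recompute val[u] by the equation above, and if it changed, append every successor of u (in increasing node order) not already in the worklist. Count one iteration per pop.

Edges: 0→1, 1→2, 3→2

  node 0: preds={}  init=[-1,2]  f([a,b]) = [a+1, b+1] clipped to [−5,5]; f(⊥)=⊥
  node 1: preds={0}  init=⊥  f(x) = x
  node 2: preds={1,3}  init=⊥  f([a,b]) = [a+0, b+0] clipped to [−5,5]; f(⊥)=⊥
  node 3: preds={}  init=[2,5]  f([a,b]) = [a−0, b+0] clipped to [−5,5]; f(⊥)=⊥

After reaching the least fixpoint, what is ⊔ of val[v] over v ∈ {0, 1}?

[-1,2]

Worklist (4 pops):
  #1 pop 0: in=⊥ → [-1,2] (no change)
  #2 pop 1: in=[-1,2] → [-1,2] (was ⊥); enqueue []
  #3 pop 2: in=[-1,5] → [-1,5] (was ⊥); enqueue []
  #4 pop 3: in=⊥ → [2,5] (no change)

Fixpoint:
  val[0] = [-1,2]
  val[1] = [-1,2]
  val[2] = [-1,5]
  val[3] = [2,5]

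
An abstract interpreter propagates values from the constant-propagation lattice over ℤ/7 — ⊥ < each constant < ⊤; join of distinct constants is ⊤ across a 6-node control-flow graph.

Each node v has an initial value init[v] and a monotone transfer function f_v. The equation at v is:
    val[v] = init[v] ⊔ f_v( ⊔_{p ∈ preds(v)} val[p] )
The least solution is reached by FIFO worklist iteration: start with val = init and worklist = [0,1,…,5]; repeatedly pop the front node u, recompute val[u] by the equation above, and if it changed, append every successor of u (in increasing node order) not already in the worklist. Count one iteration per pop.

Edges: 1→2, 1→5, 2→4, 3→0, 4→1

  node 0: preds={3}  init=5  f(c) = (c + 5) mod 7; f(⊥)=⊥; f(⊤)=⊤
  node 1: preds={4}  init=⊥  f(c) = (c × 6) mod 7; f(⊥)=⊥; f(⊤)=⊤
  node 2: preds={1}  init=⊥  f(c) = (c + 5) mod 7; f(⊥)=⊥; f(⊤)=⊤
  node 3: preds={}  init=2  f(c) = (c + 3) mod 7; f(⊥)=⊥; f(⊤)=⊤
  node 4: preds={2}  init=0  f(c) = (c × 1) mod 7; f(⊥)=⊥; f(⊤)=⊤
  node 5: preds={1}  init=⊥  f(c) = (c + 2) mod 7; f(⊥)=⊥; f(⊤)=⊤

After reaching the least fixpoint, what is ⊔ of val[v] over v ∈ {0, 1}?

Iteration log — 10 steps:
  step 1. node 0  ⊔preds=2  new=⊤  old=5  +wl: 
  step 2. node 1  ⊔preds=0  new=0  old=⊥  +wl: 
  step 3. node 2  ⊔preds=0  new=5  old=⊥  +wl: 
  step 4. node 3  ⊔preds=⊥  new=2  stable
  step 5. node 4  ⊔preds=5  new=⊤  old=0  +wl: 1
  step 6. node 5  ⊔preds=0  new=2  old=⊥  +wl: 
  step 7. node 1  ⊔preds=⊤  new=⊤  old=0  +wl: 2,5
  step 8. node 2  ⊔preds=⊤  new=⊤  old=5  +wl: 4
  step 9. node 5  ⊔preds=⊤  new=⊤  old=2  +wl: 
  step 10. node 4  ⊔preds=⊤  new=⊤  stable

Least fixpoint reached:
  node 0: ⊤
  node 1: ⊤
  node 2: ⊤
  node 3: 2
  node 4: ⊤
  node 5: ⊤

⊤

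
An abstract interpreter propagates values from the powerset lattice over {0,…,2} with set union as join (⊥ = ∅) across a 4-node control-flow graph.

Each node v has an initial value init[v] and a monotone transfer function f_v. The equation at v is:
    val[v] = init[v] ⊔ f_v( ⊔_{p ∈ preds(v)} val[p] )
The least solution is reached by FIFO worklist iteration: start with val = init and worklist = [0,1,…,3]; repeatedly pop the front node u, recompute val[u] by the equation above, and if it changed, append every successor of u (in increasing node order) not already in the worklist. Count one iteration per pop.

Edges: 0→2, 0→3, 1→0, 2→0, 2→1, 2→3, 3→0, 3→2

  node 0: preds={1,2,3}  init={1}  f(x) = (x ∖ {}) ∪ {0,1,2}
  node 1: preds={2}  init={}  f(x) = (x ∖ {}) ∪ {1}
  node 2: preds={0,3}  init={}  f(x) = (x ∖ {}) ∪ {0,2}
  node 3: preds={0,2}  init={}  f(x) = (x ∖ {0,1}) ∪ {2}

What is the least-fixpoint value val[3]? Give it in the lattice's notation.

{2}

Iteration log — 8 steps:
  step 1. node 0  ⊔preds={}  new={0,1,2}  old={1}  +wl: 
  step 2. node 1  ⊔preds={}  new={1}  old={}  +wl: 0
  step 3. node 2  ⊔preds={0,1,2}  new={0,1,2}  old={}  +wl: 1
  step 4. node 3  ⊔preds={0,1,2}  new={2}  old={}  +wl: 2
  step 5. node 0  ⊔preds={0,1,2}  new={0,1,2}  stable
  step 6. node 1  ⊔preds={0,1,2}  new={0,1,2}  old={1}  +wl: 0
  step 7. node 2  ⊔preds={0,1,2}  new={0,1,2}  stable
  step 8. node 0  ⊔preds={0,1,2}  new={0,1,2}  stable

Least fixpoint reached:
  node 0: {0,1,2}
  node 1: {0,1,2}
  node 2: {0,1,2}
  node 3: {2}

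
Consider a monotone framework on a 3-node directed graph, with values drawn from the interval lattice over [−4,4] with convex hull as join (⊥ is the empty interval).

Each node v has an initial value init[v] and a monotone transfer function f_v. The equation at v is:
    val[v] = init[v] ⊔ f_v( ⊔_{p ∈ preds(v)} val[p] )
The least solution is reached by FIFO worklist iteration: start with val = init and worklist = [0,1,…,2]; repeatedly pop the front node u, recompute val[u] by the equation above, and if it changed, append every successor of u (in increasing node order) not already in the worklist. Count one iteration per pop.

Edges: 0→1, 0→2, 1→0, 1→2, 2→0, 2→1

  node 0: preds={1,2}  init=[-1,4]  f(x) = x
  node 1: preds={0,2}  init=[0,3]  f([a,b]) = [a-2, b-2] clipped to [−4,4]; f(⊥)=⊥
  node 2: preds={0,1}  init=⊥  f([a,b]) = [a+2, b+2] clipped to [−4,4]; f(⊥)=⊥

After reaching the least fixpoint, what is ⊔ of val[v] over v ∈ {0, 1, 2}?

[-4,4]

Worklist (9 pops):
  #1 pop 0: in=[0,3] → [-1,4] (no change)
  #2 pop 1: in=[-1,4] → [-3,3] (was [0,3]); enqueue [0]
  #3 pop 2: in=[-3,4] → [-1,4] (was ⊥); enqueue [1]
  #4 pop 0: in=[-3,4] → [-3,4] (was [-1,4]); enqueue [2]
  #5 pop 1: in=[-3,4] → [-4,3] (was [-3,3]); enqueue [0]
  #6 pop 2: in=[-4,4] → [-2,4] (was [-1,4]); enqueue [1]
  #7 pop 0: in=[-4,4] → [-4,4] (was [-3,4]); enqueue [2]
  #8 pop 1: in=[-4,4] → [-4,3] (no change)
  #9 pop 2: in=[-4,4] → [-2,4] (no change)

Fixpoint:
  val[0] = [-4,4]
  val[1] = [-4,3]
  val[2] = [-2,4]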